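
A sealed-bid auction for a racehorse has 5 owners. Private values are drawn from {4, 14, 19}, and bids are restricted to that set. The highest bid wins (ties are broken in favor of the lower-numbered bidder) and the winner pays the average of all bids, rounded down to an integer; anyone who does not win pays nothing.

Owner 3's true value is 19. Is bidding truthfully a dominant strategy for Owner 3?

No

Consider the case where Owner 1 bids 4, Owner 2 bids 4, Owner 4 bids 4 and Owner 5 bids 4.
Truthful bid 19: wins, pays 7, utility 19 - 7 = 12.
Bid 14 instead: wins, pays 6, utility 19 - 6 = 13.
Since 13 > 12, bidding 14 is strictly better here, so truthful bidding is not dominant.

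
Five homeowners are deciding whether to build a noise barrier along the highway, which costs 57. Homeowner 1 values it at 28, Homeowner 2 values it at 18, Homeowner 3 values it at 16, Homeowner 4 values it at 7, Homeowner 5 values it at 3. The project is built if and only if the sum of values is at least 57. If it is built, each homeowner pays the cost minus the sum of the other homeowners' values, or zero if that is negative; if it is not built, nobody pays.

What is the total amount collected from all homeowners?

Total value 72 ≥ cost 57, so it is built.
Homeowner 1: others sum to 44; max(0, 57 - 44) = 13.
Homeowner 2: others sum to 54; max(0, 57 - 54) = 3.
Homeowner 3: others sum to 56; max(0, 57 - 56) = 1.
Homeowner 4: others sum to 65; max(0, 57 - 65) = 0.
Homeowner 5: others sum to 69; max(0, 57 - 69) = 0.
Total collected = 13 + 3 + 1 + 0 + 0 = 17.

17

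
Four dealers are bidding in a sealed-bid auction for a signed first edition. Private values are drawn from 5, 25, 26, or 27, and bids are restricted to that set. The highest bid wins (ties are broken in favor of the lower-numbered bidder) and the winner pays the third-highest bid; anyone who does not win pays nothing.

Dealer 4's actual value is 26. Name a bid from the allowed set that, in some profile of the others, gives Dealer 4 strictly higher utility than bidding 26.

Suppose Dealer 1 bids 5, Dealer 2 bids 5 and Dealer 3 bids 26.
Bid 26: loses, pays 0, utility 0.
Bid 27: wins, pays 5, utility 26 - 5 = 21.
So bidding 27 beats truth here (21 > 0).

27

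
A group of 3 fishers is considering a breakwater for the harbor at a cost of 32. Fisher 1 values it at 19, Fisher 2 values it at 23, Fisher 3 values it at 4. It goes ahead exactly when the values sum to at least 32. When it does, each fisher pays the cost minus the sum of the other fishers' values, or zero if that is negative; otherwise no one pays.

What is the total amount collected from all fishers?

14

Total value 46 ≥ cost 32, so it is built.
Fisher 1: others sum to 27; max(0, 32 - 27) = 5.
Fisher 2: others sum to 23; max(0, 32 - 23) = 9.
Fisher 3: others sum to 42; max(0, 32 - 42) = 0.
Total collected = 5 + 9 + 0 = 14.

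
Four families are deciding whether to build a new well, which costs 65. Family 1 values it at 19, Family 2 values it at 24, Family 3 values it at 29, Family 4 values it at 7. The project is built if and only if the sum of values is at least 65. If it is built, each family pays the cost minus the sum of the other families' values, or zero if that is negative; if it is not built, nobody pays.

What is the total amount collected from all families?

Total value 79 ≥ cost 65, so it is built.
Family 1: others sum to 60; max(0, 65 - 60) = 5.
Family 2: others sum to 55; max(0, 65 - 55) = 10.
Family 3: others sum to 50; max(0, 65 - 50) = 15.
Family 4: others sum to 72; max(0, 65 - 72) = 0.
Total collected = 5 + 10 + 15 + 0 = 30.

30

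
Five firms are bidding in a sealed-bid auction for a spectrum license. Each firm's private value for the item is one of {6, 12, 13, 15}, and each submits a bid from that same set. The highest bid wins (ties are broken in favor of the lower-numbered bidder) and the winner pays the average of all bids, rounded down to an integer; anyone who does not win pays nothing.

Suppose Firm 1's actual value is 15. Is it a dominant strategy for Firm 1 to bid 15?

Consider the case where Firm 2 bids 6, Firm 3 bids 6, Firm 4 bids 6 and Firm 5 bids 6.
Truthful bid 15: wins, pays 7, utility 15 - 7 = 8.
Bid 6 instead: wins, pays 6, utility 15 - 6 = 9.
Since 9 > 8, bidding 6 is strictly better here, so truthful bidding is not dominant.

No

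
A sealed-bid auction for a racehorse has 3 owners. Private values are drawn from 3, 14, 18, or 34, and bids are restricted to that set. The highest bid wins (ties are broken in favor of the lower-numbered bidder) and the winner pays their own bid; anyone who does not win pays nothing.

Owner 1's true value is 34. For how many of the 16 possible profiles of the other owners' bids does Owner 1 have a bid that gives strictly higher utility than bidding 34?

9

Others bid (3, 3): truth gives 0; bid 3 gives 31 > 0. Violating.
Others bid (3, 14): truth gives 0; bid 14 gives 20 > 0. Violating.
Others bid (3, 18): truth gives 0; bid 18 gives 16 > 0. Violating.
Others bid (14, 3): truth gives 0; bid 14 gives 20 > 0. Violating.
Others bid (3, 34): truth gives 0; no alternative beats it.
Others bid (14, 34): truth gives 0; no alternative beats it.
(Checking all 16 profiles: 9 have a profitable deviation, 7 do not.)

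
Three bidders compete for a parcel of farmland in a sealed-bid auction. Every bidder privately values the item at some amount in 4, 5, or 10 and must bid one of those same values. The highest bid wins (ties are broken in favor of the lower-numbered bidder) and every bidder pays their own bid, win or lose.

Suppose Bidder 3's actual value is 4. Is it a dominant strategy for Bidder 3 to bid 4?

No

Consider the case where Bidder 1 bids 4 and Bidder 2 bids 4.
Truthful bid 4: loses but pays 4, utility -4.
Bid 5 instead: wins, pays 5, utility 4 - 5 = -1.
Since -1 > -4, bidding 5 is strictly better here, so truthful bidding is not dominant.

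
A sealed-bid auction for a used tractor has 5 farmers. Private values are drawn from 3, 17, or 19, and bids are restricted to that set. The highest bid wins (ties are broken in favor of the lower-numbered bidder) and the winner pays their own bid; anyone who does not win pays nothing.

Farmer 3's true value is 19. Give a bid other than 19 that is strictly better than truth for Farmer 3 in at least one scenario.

Suppose Farmer 1 bids 3, Farmer 2 bids 3, Farmer 4 bids 3 and Farmer 5 bids 3.
Bid 19: wins, pays 19, utility 19 - 19 = 0.
Bid 17: wins, pays 17, utility 19 - 17 = 2.
So bidding 17 beats truth here (2 > 0).

17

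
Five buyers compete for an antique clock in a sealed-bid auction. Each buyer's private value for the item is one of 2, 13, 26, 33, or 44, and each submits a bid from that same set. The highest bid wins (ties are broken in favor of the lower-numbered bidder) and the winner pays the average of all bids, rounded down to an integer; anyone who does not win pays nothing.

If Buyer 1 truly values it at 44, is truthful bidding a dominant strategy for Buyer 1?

No

Consider the case where Buyer 2 bids 2, Buyer 3 bids 2, Buyer 4 bids 2 and Buyer 5 bids 2.
Truthful bid 44: wins, pays 10, utility 44 - 10 = 34.
Bid 2 instead: wins, pays 2, utility 44 - 2 = 42.
Since 42 > 34, bidding 2 is strictly better here, so truthful bidding is not dominant.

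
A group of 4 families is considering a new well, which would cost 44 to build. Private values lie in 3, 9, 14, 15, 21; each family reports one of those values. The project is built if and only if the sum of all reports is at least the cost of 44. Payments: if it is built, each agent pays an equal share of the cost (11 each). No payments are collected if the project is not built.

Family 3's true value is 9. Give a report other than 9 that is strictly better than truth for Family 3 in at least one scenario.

Suppose Family 1 reports 3, Family 2 reports 14 and Family 4 reports 21.
Report 9: project built, pays 11, utility 9 - 11 = -2.
Report 3: project not built, utility 0.
So reporting 3 beats truth here (0 > -2).

3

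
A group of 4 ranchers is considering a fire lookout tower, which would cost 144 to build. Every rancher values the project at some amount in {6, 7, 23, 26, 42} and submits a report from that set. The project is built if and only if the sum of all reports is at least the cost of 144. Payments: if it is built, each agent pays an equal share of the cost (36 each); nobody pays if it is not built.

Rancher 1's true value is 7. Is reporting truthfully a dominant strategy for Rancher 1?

Yes

Check each profile of the others' reports and compare truth against every alternative report.
Others report (6, 6, 6): truth gives 0, best alternative gives 0.
Others report (6, 6, 7): truth gives 0, best alternative gives 0.
Others report (6, 6, 23): truth gives 0, best alternative gives 0.
Others report (6, 6, 26): truth gives 0, best alternative gives 0.
Others report (6, 6, 42): truth gives 0, best alternative gives 0.
Others report (6, 7, 6): truth gives 0, best alternative gives 0.
(Remaining 119 profiles checked similarly; truth is weakly best in each.)
In every case the truthful report is at least as good as any alternative, so it is a dominant strategy.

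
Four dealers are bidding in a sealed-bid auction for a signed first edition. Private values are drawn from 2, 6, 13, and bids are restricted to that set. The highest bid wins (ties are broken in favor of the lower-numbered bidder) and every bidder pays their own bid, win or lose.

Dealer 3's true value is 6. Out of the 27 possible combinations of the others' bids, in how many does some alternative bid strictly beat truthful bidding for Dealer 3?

25

Others bid (2, 2, 13): truth gives -6; bid 2 gives -2 > -6. Violating.
Others bid (2, 6, 2): truth gives -6; bid 2 gives -2 > -6. Violating.
Others bid (2, 6, 6): truth gives -6; bid 2 gives -2 > -6. Violating.
Others bid (2, 6, 13): truth gives -6; bid 2 gives -2 > -6. Violating.
Others bid (2, 2, 2): truth gives 0; no alternative beats it.
Others bid (2, 2, 6): truth gives 0; no alternative beats it.
(Checking all 27 profiles: 25 have a profitable deviation, 2 do not.)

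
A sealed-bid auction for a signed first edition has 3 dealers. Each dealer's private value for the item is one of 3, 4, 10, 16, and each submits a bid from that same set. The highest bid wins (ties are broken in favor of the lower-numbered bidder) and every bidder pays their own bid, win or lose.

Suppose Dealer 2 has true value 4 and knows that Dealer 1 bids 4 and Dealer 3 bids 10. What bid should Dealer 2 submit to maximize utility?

3

Bid 3: loses but pays 3, utility -3.
Bid 4: loses but pays 4, utility -4.
Bid 10: wins, pays 10, utility 4 - 10 = -6.
Bid 16: wins, pays 16, utility 4 - 16 = -12.
The best choice is 3 with utility -3.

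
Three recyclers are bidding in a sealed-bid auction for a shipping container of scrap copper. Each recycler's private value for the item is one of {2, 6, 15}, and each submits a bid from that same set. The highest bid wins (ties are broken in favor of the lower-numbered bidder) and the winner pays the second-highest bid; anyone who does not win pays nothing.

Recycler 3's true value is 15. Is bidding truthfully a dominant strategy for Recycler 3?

Yes

Check each profile of the others' bids and compare truth against every alternative bid.
Others bid (2, 6): truth gives 9, best alternative gives 0.
Others bid (6, 2): truth gives 9, best alternative gives 0.
Others bid (6, 6): truth gives 9, best alternative gives 0.
Others bid (2, 2): truth gives 13, best alternative gives 13.
Others bid (2, 15): truth gives 0, best alternative gives 0.
Others bid (6, 15): truth gives 0, best alternative gives 0.
(Remaining 3 profiles checked similarly; truth is weakly best in each.)
In every case the truthful bid is at least as good as any alternative, so it is a dominant strategy.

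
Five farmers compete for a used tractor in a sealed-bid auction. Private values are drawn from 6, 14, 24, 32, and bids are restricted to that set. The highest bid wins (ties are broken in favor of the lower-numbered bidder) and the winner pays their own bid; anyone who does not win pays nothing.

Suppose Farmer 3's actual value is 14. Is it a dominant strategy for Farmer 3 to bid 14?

Check each profile of the others' bids and compare truth against every alternative bid.
Others bid (6, 6, 6, 6): truth gives 0, best alternative gives 0.
Others bid (6, 6, 6, 14): truth gives 0, best alternative gives 0.
Others bid (6, 6, 6, 24): truth gives 0, best alternative gives 0.
Others bid (6, 6, 6, 32): truth gives 0, best alternative gives 0.
Others bid (6, 6, 14, 6): truth gives 0, best alternative gives 0.
Others bid (6, 6, 14, 14): truth gives 0, best alternative gives 0.
(Remaining 250 profiles checked similarly; truth is weakly best in each.)
In every case the truthful bid is at least as good as any alternative, so it is a dominant strategy.

Yes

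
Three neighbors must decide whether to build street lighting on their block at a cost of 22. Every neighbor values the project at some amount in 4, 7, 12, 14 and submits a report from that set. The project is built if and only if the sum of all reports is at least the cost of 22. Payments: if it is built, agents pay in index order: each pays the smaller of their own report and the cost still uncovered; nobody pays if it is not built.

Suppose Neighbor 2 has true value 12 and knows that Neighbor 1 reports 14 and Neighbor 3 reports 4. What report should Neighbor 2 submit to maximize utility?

4

Report 4: project built, pays 4, utility 12 - 4 = 8.
Report 7: project built, pays 7, utility 12 - 7 = 5.
Report 12: project built, pays 8, utility 12 - 8 = 4.
Report 14: project built, pays 8, utility 12 - 8 = 4.
The best choice is 4 with utility 8.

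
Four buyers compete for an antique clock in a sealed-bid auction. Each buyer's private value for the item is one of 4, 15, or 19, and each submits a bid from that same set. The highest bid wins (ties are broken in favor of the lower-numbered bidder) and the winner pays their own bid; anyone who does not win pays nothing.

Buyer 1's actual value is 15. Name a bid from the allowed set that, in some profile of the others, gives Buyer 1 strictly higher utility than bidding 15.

4

Suppose Buyer 2 bids 4, Buyer 3 bids 4 and Buyer 4 bids 4.
Bid 15: wins, pays 15, utility 15 - 15 = 0.
Bid 4: wins, pays 4, utility 15 - 4 = 11.
So bidding 4 beats truth here (11 > 0).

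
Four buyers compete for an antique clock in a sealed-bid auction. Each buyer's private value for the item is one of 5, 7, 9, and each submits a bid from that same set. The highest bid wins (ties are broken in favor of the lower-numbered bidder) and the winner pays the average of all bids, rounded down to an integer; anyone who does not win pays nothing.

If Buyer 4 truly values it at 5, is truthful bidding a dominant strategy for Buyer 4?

Check each profile of the others' bids and compare truth against every alternative bid.
Others bid (5, 5, 5): truth gives 0, best alternative gives 0.
Others bid (5, 5, 7): truth gives 0, best alternative gives 0.
Others bid (5, 5, 9): truth gives 0, best alternative gives 0.
Others bid (5, 7, 5): truth gives 0, best alternative gives 0.
Others bid (5, 7, 7): truth gives 0, best alternative gives 0.
Others bid (5, 7, 9): truth gives 0, best alternative gives 0.
(Remaining 21 profiles checked similarly; truth is weakly best in each.)
In every case the truthful bid is at least as good as any alternative, so it is a dominant strategy.

Yes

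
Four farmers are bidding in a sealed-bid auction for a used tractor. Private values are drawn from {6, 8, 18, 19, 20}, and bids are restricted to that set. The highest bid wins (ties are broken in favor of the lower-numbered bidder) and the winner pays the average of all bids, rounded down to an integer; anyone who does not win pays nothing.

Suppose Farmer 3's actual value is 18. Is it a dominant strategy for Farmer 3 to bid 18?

No

Consider the case where Farmer 1 bids 6, Farmer 2 bids 6 and Farmer 4 bids 6.
Truthful bid 18: wins, pays 9, utility 18 - 9 = 9.
Bid 8 instead: wins, pays 6, utility 18 - 6 = 12.
Since 12 > 9, bidding 8 is strictly better here, so truthful bidding is not dominant.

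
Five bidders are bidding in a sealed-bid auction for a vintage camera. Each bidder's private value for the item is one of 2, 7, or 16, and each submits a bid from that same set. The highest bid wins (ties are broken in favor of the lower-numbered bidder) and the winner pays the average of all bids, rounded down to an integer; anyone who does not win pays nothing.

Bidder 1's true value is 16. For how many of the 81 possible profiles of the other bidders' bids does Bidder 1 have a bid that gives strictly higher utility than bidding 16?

Others bid (2, 2, 2, 2): truth gives 12; bid 2 gives 14 > 12. Violating.
Others bid (2, 2, 2, 7): truth gives 11; bid 7 gives 12 > 11. Violating.
Others bid (2, 2, 7, 2): truth gives 11; bid 7 gives 12 > 11. Violating.
Others bid (2, 2, 7, 7): truth gives 10; bid 7 gives 11 > 10. Violating.
Others bid (2, 2, 2, 16): truth gives 9; no alternative beats it.
Others bid (2, 2, 7, 16): truth gives 8; no alternative beats it.
(Checking all 81 profiles: 16 have a profitable deviation, 65 do not.)

16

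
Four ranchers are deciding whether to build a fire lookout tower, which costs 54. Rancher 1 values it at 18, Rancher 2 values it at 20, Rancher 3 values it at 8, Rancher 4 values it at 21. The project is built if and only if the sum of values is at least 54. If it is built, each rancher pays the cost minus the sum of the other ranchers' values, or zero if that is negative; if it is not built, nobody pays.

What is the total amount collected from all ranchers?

Total value 67 ≥ cost 54, so it is built.
Rancher 1: others sum to 49; max(0, 54 - 49) = 5.
Rancher 2: others sum to 47; max(0, 54 - 47) = 7.
Rancher 3: others sum to 59; max(0, 54 - 59) = 0.
Rancher 4: others sum to 46; max(0, 54 - 46) = 8.
Total collected = 5 + 7 + 0 + 8 = 20.

20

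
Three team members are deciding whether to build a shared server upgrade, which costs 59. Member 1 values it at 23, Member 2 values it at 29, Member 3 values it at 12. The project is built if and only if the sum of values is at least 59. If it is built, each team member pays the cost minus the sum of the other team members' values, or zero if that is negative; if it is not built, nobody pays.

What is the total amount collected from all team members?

Total value 64 ≥ cost 59, so it is built.
Member 1: others sum to 41; max(0, 59 - 41) = 18.
Member 2: others sum to 35; max(0, 59 - 35) = 24.
Member 3: others sum to 52; max(0, 59 - 52) = 7.
Total collected = 18 + 24 + 7 = 49.

49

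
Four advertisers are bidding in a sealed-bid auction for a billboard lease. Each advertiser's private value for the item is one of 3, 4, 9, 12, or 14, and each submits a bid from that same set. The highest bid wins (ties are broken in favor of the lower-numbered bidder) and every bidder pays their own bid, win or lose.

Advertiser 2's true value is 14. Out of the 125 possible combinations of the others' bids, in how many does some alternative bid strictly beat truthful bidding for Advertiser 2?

73

Others bid (3, 3, 3): truth gives 0; bid 4 gives 10 > 0. Violating.
Others bid (3, 3, 4): truth gives 0; bid 4 gives 10 > 0. Violating.
Others bid (3, 3, 9): truth gives 0; bid 9 gives 5 > 0. Violating.
Others bid (3, 3, 12): truth gives 0; bid 12 gives 2 > 0. Violating.
Others bid (3, 3, 14): truth gives 0; no alternative beats it.
Others bid (3, 4, 14): truth gives 0; no alternative beats it.
(Checking all 125 profiles: 73 have a profitable deviation, 52 do not.)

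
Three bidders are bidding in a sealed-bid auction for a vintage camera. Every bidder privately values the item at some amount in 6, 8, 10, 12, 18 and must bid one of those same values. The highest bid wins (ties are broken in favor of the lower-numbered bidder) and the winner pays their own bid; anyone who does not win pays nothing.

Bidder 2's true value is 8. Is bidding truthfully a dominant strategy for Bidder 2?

Yes

Check each profile of the others' bids and compare truth against every alternative bid.
Others bid (6, 6): truth gives 0, best alternative gives 0.
Others bid (6, 8): truth gives 0, best alternative gives 0.
Others bid (6, 10): truth gives 0, best alternative gives 0.
Others bid (6, 12): truth gives 0, best alternative gives 0.
Others bid (6, 18): truth gives 0, best alternative gives 0.
Others bid (8, 6): truth gives 0, best alternative gives 0.
(Remaining 19 profiles checked similarly; truth is weakly best in each.)
In every case the truthful bid is at least as good as any alternative, so it is a dominant strategy.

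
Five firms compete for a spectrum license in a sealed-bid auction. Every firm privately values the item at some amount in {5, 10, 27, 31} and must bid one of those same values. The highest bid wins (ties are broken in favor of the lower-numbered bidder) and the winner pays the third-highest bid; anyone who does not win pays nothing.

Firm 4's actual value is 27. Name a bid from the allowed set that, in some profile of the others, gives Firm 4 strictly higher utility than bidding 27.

Suppose Firm 1 bids 5, Firm 2 bids 5, Firm 3 bids 5 and Firm 5 bids 31.
Bid 27: loses, pays 0, utility 0.
Bid 31: wins, pays 5, utility 27 - 5 = 22.
So bidding 31 beats truth here (22 > 0).

31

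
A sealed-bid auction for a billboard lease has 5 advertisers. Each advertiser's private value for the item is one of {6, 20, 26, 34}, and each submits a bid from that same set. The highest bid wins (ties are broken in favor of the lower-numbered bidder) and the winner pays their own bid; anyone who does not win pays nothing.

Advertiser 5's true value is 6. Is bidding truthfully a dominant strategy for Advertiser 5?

Yes

Check each profile of the others' bids and compare truth against every alternative bid.
Others bid (6, 6, 6, 6): truth gives 0, best alternative gives -14.
Others bid (6, 6, 6, 20): truth gives 0, best alternative gives 0.
Others bid (6, 6, 6, 26): truth gives 0, best alternative gives 0.
Others bid (6, 6, 6, 34): truth gives 0, best alternative gives 0.
Others bid (6, 6, 20, 6): truth gives 0, best alternative gives 0.
Others bid (6, 6, 20, 20): truth gives 0, best alternative gives 0.
(Remaining 250 profiles checked similarly; truth is weakly best in each.)
In every case the truthful bid is at least as good as any alternative, so it is a dominant strategy.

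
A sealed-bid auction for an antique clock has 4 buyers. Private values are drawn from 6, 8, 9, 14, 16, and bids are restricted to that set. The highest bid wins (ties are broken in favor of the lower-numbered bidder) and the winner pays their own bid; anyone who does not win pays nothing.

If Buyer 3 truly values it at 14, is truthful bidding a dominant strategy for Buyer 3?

Consider the case where Buyer 1 bids 6, Buyer 2 bids 6 and Buyer 4 bids 6.
Truthful bid 14: wins, pays 14, utility 14 - 14 = 0.
Bid 8 instead: wins, pays 8, utility 14 - 8 = 6.
Since 6 > 0, bidding 8 is strictly better here, so truthful bidding is not dominant.

No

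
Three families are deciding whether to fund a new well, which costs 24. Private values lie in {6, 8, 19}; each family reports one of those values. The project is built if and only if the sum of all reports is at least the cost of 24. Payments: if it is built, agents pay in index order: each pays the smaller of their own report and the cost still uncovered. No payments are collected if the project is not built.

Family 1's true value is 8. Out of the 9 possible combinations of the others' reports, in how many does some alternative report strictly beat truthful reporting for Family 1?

Others report (6, 19): truth gives 0; report 6 gives 2 > 0. Violating.
Others report (8, 19): truth gives 0; report 6 gives 2 > 0. Violating.
Others report (19, 6): truth gives 0; report 6 gives 2 > 0. Violating.
Others report (19, 8): truth gives 0; report 6 gives 2 > 0. Violating.
Others report (6, 6): truth gives 0; no alternative beats it.
Others report (6, 8): truth gives 0; no alternative beats it.
(Checking all 9 profiles: 5 have a profitable deviation, 4 do not.)

5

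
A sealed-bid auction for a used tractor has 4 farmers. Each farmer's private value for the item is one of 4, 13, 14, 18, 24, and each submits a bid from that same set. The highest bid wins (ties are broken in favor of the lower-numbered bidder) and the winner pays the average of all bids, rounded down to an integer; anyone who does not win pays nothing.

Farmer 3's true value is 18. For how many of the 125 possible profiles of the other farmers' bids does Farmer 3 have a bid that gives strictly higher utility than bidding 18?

Others bid (4, 4, 4): truth gives 11; bid 13 gives 12 > 11. Violating.
Others bid (4, 4, 13): truth gives 9; bid 13 gives 10 > 9. Violating.
Others bid (4, 4, 14): truth gives 8; bid 14 gives 9 > 8. Violating.
Others bid (4, 4, 24): truth gives 0; bid 24 gives 4 > 0. Violating.
Others bid (4, 4, 18): truth gives 7; no alternative beats it.
Others bid (4, 13, 18): truth gives 5; no alternative beats it.
(Checking all 125 profiles: 40 have a profitable deviation, 85 do not.)

40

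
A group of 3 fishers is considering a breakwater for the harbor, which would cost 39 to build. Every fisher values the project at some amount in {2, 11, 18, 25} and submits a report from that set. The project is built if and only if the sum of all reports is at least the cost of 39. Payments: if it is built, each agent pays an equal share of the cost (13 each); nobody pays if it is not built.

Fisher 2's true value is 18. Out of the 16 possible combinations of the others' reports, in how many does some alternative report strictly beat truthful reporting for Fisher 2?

2

Others report (2, 18): truth gives 0; report 25 gives 5 > 0. Violating.
Others report (18, 2): truth gives 0; report 25 gives 5 > 0. Violating.
Others report (2, 2): truth gives 0; no alternative beats it.
Others report (2, 11): truth gives 0; no alternative beats it.
(Checking all 16 profiles: 2 have a profitable deviation, 14 do not.)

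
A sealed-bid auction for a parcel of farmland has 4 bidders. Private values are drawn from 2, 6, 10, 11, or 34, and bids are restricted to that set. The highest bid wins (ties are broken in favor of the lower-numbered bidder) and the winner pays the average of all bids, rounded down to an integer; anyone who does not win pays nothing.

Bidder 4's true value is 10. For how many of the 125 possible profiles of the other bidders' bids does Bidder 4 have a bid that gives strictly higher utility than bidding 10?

19

Others bid (2, 2, 2): truth gives 6; bid 6 gives 7 > 6. Violating.
Others bid (2, 2, 10): truth gives 0; bid 11 gives 4 > 0. Violating.
Others bid (2, 6, 10): truth gives 0; bid 11 gives 3 > 0. Violating.
Others bid (2, 10, 2): truth gives 0; bid 11 gives 4 > 0. Violating.
Others bid (2, 2, 6): truth gives 5; no alternative beats it.
Others bid (2, 2, 11): truth gives 0; no alternative beats it.
(Checking all 125 profiles: 19 have a profitable deviation, 106 do not.)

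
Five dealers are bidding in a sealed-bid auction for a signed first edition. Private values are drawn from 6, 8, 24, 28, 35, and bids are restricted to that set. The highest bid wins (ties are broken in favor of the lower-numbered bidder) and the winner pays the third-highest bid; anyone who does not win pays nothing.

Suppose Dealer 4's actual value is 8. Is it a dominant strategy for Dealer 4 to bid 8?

Consider the case where Dealer 1 bids 6, Dealer 2 bids 6, Dealer 3 bids 6 and Dealer 5 bids 24.
Truthful bid 8: loses, pays 0, utility 0.
Bid 24 instead: wins, pays 6, utility 8 - 6 = 2.
Since 2 > 0, bidding 24 is strictly better here, so truthful bidding is not dominant.

No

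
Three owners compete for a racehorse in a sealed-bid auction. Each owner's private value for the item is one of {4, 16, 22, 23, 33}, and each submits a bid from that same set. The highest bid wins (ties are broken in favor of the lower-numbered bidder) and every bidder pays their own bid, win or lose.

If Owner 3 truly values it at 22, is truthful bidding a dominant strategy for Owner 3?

No

Consider the case where Owner 1 bids 4 and Owner 2 bids 4.
Truthful bid 22: wins, pays 22, utility 22 - 22 = 0.
Bid 16 instead: wins, pays 16, utility 22 - 16 = 6.
Since 6 > 0, bidding 16 is strictly better here, so truthful bidding is not dominant.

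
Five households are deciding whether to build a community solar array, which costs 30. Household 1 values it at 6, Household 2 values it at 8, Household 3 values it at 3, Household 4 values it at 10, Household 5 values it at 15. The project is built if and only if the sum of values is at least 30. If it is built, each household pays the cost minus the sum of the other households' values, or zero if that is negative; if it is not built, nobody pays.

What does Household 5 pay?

Total value 42 ≥ cost 30, so the project is built.
The other households' values sum to 27.
Cost minus that sum is 30 - 27 = 3.

3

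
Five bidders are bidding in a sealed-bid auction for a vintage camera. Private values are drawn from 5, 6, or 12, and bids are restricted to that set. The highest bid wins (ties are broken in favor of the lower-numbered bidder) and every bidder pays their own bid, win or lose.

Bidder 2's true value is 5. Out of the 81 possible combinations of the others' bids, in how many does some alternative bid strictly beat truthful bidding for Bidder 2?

Others bid (5, 5, 5, 5): truth gives -5; bid 6 gives -1 > -5. Violating.
Others bid (5, 5, 5, 6): truth gives -5; bid 6 gives -1 > -5. Violating.
Others bid (5, 5, 6, 5): truth gives -5; bid 6 gives -1 > -5. Violating.
Others bid (5, 5, 6, 6): truth gives -5; bid 6 gives -1 > -5. Violating.
Others bid (5, 5, 5, 12): truth gives -5; no alternative beats it.
Others bid (5, 5, 6, 12): truth gives -5; no alternative beats it.
(Checking all 81 profiles: 8 have a profitable deviation, 73 do not.)

8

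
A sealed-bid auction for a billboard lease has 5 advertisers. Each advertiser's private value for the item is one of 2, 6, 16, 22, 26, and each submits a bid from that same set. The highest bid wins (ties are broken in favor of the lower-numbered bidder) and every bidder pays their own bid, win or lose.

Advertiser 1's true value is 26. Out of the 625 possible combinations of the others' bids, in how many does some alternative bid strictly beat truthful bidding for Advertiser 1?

Others bid (2, 2, 2, 2): truth gives 0; bid 2 gives 24 > 0. Violating.
Others bid (2, 2, 2, 6): truth gives 0; bid 6 gives 20 > 0. Violating.
Others bid (2, 2, 2, 16): truth gives 0; bid 16 gives 10 > 0. Violating.
Others bid (2, 2, 2, 22): truth gives 0; bid 22 gives 4 > 0. Violating.
Others bid (2, 2, 2, 26): truth gives 0; no alternative beats it.
Others bid (2, 2, 6, 26): truth gives 0; no alternative beats it.
(Checking all 625 profiles: 256 have a profitable deviation, 369 do not.)

256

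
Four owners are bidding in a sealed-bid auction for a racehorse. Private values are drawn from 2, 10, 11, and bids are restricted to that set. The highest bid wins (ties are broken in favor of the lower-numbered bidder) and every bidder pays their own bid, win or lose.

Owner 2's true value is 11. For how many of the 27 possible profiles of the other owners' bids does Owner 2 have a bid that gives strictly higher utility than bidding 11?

13

Others bid (2, 2, 2): truth gives 0; bid 10 gives 1 > 0. Violating.
Others bid (2, 2, 10): truth gives 0; bid 10 gives 1 > 0. Violating.
Others bid (2, 10, 2): truth gives 0; bid 10 gives 1 > 0. Violating.
Others bid (2, 10, 10): truth gives 0; bid 10 gives 1 > 0. Violating.
Others bid (2, 2, 11): truth gives 0; no alternative beats it.
Others bid (2, 10, 11): truth gives 0; no alternative beats it.
(Checking all 27 profiles: 13 have a profitable deviation, 14 do not.)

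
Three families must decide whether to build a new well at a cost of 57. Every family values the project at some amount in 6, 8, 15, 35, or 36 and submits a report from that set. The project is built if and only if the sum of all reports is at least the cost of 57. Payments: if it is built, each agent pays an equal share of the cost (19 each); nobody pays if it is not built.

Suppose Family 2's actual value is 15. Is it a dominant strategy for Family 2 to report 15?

No

Consider the case where Family 1 reports 6 and Family 3 reports 36.
Truthful report 15: project built, pays 19, utility 15 - 19 = -4.
Report 6 instead: project not built, utility 0.
Since 0 > -4, reporting 6 is strictly better here, so truthful reporting is not dominant.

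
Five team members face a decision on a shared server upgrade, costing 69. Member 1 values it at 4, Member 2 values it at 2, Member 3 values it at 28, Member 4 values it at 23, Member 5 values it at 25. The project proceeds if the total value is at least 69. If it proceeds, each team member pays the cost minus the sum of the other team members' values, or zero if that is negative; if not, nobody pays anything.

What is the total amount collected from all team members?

Total value 82 ≥ cost 69, so it is built.
Member 1: others sum to 78; max(0, 69 - 78) = 0.
Member 2: others sum to 80; max(0, 69 - 80) = 0.
Member 3: others sum to 54; max(0, 69 - 54) = 15.
Member 4: others sum to 59; max(0, 69 - 59) = 10.
Member 5: others sum to 57; max(0, 69 - 57) = 12.
Total collected = 0 + 0 + 15 + 10 + 12 = 37.

37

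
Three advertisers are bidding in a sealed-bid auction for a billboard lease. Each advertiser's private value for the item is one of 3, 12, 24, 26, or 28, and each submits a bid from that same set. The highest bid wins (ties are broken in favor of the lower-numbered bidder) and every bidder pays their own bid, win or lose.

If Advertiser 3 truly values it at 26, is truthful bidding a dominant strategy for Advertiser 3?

Consider the case where Advertiser 1 bids 3 and Advertiser 2 bids 3.
Truthful bid 26: wins, pays 26, utility 26 - 26 = 0.
Bid 12 instead: wins, pays 12, utility 26 - 12 = 14.
Since 14 > 0, bidding 12 is strictly better here, so truthful bidding is not dominant.

No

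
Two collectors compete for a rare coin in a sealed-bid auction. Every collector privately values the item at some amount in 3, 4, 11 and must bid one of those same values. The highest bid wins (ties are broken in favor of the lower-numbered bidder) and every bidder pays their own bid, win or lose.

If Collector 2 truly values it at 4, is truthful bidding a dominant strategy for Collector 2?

No

Consider the case where Collector 1 bids 4.
Truthful bid 4: loses but pays 4, utility -4.
Bid 3 instead: loses but pays 3, utility -3.
Since -3 > -4, bidding 3 is strictly better here, so truthful bidding is not dominant.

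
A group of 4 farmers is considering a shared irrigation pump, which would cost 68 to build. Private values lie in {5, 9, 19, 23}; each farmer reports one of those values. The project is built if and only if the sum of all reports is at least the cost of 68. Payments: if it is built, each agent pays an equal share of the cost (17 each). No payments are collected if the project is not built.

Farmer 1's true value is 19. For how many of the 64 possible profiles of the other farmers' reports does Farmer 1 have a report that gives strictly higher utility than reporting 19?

9

Others report (5, 19, 23): truth gives 0; report 23 gives 2 > 0. Violating.
Others report (5, 23, 19): truth gives 0; report 23 gives 2 > 0. Violating.
Others report (9, 19, 19): truth gives 0; report 23 gives 2 > 0. Violating.
Others report (19, 5, 23): truth gives 0; report 23 gives 2 > 0. Violating.
Others report (5, 5, 5): truth gives 0; no alternative beats it.
Others report (5, 5, 9): truth gives 0; no alternative beats it.
(Checking all 64 profiles: 9 have a profitable deviation, 55 do not.)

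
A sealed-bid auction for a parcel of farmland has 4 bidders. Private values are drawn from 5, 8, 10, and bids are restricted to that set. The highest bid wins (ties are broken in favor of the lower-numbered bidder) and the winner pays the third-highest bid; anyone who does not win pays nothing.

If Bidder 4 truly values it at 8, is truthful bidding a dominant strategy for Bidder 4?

Consider the case where Bidder 1 bids 5, Bidder 2 bids 5 and Bidder 3 bids 8.
Truthful bid 8: loses, pays 0, utility 0.
Bid 10 instead: wins, pays 5, utility 8 - 5 = 3.
Since 3 > 0, bidding 10 is strictly better here, so truthful bidding is not dominant.

No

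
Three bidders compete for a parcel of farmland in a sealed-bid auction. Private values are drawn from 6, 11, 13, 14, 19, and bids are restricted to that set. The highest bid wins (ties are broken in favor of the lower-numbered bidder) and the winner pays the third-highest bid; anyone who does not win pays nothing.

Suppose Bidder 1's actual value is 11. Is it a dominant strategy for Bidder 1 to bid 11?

Consider the case where Bidder 2 bids 6 and Bidder 3 bids 13.
Truthful bid 11: loses, pays 0, utility 0.
Bid 13 instead: wins, pays 6, utility 11 - 6 = 5.
Since 5 > 0, bidding 13 is strictly better here, so truthful bidding is not dominant.

No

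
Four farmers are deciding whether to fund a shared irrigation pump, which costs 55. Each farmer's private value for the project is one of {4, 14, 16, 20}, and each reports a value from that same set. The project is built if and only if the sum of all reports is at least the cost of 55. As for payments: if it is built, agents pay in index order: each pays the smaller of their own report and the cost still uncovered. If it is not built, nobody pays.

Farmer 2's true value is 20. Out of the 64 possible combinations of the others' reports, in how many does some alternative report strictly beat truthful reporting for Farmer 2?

36

Others report (4, 16, 20): truth gives 0; report 16 gives 4 > 0. Violating.
Others report (4, 20, 16): truth gives 0; report 16 gives 4 > 0. Violating.
Others report (4, 20, 20): truth gives 0; report 14 gives 6 > 0. Violating.
Others report (14, 14, 14): truth gives 0; report 14 gives 6 > 0. Violating.
Others report (4, 4, 4): truth gives 0; no alternative beats it.
Others report (4, 4, 14): truth gives 0; no alternative beats it.
(Checking all 64 profiles: 36 have a profitable deviation, 28 do not.)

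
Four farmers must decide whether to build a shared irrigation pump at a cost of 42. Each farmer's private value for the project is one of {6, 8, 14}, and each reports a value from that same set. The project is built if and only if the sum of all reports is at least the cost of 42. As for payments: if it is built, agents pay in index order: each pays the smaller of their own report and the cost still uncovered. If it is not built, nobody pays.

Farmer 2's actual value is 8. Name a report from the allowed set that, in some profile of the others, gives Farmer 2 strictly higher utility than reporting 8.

Suppose Farmer 1 reports 8, Farmer 3 reports 14 and Farmer 4 reports 14.
Report 8: project built, pays 8, utility 8 - 8 = 0.
Report 6: project built, pays 6, utility 8 - 6 = 2.
So reporting 6 beats truth here (2 > 0).

6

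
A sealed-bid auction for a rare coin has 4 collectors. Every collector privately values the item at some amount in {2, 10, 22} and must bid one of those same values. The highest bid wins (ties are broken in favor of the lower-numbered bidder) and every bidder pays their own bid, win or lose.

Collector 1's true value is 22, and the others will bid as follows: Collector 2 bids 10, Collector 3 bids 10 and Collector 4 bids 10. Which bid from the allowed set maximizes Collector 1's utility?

10

Bid 2: loses but pays 2, utility -2.
Bid 10: wins, pays 10, utility 22 - 10 = 12.
Bid 22: wins, pays 22, utility 22 - 22 = 0.
The best choice is 10 with utility 12.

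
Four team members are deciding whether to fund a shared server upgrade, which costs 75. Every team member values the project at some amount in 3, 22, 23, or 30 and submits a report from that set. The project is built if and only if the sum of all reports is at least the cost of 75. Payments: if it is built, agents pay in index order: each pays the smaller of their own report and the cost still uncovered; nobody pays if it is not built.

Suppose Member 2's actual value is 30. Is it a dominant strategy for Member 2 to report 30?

No

Consider the case where Member 1 reports 3, Member 3 reports 22 and Member 4 reports 30.
Truthful report 30: project built, pays 30, utility 30 - 30 = 0.
Report 22 instead: project built, pays 22, utility 30 - 22 = 8.
Since 8 > 0, reporting 22 is strictly better here, so truthful reporting is not dominant.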